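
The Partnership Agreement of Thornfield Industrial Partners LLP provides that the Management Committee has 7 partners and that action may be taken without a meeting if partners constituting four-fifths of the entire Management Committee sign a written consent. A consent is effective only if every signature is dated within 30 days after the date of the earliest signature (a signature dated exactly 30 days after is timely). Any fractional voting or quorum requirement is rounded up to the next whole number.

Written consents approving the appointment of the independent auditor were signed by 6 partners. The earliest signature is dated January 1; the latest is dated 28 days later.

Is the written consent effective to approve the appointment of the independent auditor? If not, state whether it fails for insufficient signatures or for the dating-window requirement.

Effective — both the signature and dating-window requirements are satisfied.

Signatures required: four-fifths of 7 — 4/5 of 7 = 5.60, rounded up to 6, so 6 needed; 6 signed. Sufficient.
Dating window: the latest signature is 28 days after the earliest; the limit is 30 days. Within the window.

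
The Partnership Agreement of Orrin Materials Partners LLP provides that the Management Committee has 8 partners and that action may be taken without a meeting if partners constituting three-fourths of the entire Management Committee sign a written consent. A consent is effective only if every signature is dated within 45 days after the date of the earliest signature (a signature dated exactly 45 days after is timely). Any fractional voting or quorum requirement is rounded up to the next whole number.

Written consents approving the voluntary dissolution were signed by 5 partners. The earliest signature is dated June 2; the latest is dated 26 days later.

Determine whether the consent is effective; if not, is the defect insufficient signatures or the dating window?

Signatures required: three-fourths of 8 — 3/4 of 8 = 6, so 6 needed; 5 signed. Insufficient.
Dating window: the latest signature is 26 days after the earliest; the limit is 45 days. Within the window.

Not effective — insufficient signatures.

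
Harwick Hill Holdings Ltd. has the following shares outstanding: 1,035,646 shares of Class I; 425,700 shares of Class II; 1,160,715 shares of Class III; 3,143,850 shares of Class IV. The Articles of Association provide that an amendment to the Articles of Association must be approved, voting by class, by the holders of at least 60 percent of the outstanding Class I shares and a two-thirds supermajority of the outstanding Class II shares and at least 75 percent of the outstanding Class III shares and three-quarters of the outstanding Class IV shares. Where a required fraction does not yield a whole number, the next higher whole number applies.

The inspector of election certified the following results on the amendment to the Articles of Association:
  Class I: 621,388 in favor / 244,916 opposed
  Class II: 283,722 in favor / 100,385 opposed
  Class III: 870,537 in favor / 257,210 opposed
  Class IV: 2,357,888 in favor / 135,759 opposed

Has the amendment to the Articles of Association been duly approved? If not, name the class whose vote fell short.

Not approved — the Class II shares did not give the required vote.

Class I: 3/5 of 1035646 = 621387.60, rounded up to 621388; 621,388 required, 621,388 in favor — approved.
Class II: 2/3 of 425700 = 283800; 283,800 required, 283,722 in favor — not approved.
Class III: 3/4 of 1160715 = 870536.25, rounded up to 870537; 870,537 required, 870,537 in favor — approved.
Class IV: 3/4 of 3143850 = 2357887.50, rounded up to 2357888; 2,357,888 required, 2,357,888 in favor — approved.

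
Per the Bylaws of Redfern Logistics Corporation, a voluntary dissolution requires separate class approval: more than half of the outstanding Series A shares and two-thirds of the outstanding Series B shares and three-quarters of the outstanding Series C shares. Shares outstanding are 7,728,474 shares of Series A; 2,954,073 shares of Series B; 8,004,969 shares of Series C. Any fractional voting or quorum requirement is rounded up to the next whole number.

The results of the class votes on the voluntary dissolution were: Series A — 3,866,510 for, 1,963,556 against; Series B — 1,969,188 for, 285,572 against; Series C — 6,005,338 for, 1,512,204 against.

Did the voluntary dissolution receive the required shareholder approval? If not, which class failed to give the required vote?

Series A: a majority of 7728474 is 3864238; 3,864,238 required, 3,866,510 in favor — approved.
Series B: 2/3 of 2954073 = 1969382; 1,969,382 required, 1,969,188 in favor — not approved.
Series C: 3/4 of 8004969 = 6003726.75, rounded up to 6003727; 6,003,727 required, 6,005,338 in favor — approved.

Not approved — the Series B shares did not give the required vote.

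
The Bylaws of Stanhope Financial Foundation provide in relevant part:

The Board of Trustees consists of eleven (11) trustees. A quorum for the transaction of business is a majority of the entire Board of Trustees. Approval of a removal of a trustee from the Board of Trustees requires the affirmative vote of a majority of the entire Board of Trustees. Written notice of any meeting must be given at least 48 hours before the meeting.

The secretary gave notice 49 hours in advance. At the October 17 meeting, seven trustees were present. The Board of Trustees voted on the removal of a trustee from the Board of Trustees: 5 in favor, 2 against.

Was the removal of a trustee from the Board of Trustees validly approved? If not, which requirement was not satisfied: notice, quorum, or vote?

Invalid — vote requirement not satisfied.

Notice: 49 hours given; 48 required (49 ≥ 48). Satisfied.
Quorum: 7 present; quorum is 6. Satisfied.
Vote: the removal of a trustee from the Board of Trustees requires a majority of the entire Board of Trustees (11). A majority of 11 is 6, so 6 affirmative votes are needed; 5 voted in favor. Not satisfied.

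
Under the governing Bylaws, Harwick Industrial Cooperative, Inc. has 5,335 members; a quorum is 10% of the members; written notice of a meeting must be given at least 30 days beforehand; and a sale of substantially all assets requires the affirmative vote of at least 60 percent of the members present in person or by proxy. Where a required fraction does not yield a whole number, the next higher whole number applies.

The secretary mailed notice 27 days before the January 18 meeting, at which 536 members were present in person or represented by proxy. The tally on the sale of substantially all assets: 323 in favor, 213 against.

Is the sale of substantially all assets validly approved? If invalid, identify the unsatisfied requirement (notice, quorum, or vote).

Invalid — notice requirement not satisfied.

Notice: 27 days given; 30 required. Not satisfied.
Quorum: 10% of 5,335 = 533.50, rounded up to 534; 536 present. Satisfied.
Vote: requires three-fifths of those present (536); 3/5 of 536 = 321.60, rounded up to 322, so 322 needed; 323 in favor. Satisfied.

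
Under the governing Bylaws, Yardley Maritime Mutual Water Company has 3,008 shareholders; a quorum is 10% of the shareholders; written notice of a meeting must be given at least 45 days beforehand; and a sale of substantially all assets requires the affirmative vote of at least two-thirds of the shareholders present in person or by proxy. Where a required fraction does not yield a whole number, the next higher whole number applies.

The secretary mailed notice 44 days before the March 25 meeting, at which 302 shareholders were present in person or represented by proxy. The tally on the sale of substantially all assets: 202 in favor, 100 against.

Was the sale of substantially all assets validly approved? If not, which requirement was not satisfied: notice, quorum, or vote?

Notice: 44 days given; 45 required. Not satisfied.
Quorum: 10% of 3,008 = 300.80, rounded up to 301; 302 present. Satisfied.
Vote: requires two-thirds of those present (302); 2/3 of 302 = 201.33, rounded up to 202, so 202 needed; 202 in favor. Satisfied.

Invalid — notice requirement not satisfied.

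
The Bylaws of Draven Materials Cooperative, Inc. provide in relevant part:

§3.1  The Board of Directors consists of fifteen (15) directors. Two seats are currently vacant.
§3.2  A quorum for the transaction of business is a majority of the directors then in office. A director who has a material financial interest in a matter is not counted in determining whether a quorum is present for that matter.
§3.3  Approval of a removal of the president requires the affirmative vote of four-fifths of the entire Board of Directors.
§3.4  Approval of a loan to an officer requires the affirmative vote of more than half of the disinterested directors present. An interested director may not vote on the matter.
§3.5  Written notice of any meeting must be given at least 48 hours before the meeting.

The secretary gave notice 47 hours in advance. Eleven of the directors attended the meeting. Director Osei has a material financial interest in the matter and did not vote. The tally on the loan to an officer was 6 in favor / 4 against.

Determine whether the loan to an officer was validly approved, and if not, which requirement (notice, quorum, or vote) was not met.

Notice: 47 hours given; 48 required (47 < 48). Not satisfied.
Quorum: 11 present, but the 1 interested director does not count, leaving 10. Quorum is 7. Satisfied.
Vote: the loan to an officer requires a majority of the disinterested directors present (11 − 1 = 10). A majority of 10 is 6, so 6 affirmative votes are needed; 6 voted in favor. Satisfied.

Invalid — notice requirement not satisfied.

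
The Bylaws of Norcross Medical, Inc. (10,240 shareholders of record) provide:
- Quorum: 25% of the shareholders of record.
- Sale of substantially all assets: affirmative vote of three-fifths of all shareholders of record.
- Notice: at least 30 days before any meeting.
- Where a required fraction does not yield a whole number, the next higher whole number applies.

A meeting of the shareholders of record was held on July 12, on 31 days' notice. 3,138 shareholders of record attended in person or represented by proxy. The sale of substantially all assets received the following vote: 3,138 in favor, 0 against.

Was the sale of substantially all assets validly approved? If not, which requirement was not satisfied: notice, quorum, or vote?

Invalid — vote requirement not satisfied.

Notice: 31 days given; 30 required. Satisfied.
Quorum: 25% of 10,240 = 2,560; 3,138 present. Satisfied.
Vote: requires three-fifths of all shareholders of record (10,240); 3/5 of 10240 = 6144, so 6,144 needed; 3,138 in favor. Not satisfied.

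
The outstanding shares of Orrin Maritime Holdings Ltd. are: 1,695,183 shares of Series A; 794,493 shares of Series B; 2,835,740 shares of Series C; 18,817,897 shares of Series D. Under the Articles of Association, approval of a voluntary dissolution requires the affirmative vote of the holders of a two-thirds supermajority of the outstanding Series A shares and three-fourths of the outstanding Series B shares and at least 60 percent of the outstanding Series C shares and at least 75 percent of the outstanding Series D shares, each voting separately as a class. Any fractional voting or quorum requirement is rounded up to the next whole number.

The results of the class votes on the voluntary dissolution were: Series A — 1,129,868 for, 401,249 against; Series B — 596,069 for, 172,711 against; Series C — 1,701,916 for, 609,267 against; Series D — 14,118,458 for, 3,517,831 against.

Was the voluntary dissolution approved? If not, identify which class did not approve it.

Series A: 2/3 of 1695183 = 1130122; 1,130,122 required, 1,129,868 in favor — not approved.
Series B: 3/4 of 794493 = 595869.75, rounded up to 595870; 595,870 required, 596,069 in favor — approved.
Series C: 3/5 of 2835740 = 1701444; 1,701,444 required, 1,701,916 in favor — approved.
Series D: 3/4 of 18817897 = 14113422.75, rounded up to 14113423; 14,113,423 required, 14,118,458 in favor — approved.

Not approved — the Series A shares did not give the required vote.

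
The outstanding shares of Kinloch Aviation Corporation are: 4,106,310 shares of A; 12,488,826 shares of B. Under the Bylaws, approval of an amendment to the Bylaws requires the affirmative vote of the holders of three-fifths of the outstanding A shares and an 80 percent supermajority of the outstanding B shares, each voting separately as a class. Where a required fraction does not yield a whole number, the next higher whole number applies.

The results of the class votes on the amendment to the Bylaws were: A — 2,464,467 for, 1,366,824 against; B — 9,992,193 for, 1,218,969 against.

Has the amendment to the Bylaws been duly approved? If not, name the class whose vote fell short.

Approved — every class gave the required vote.

A: 3/5 of 4106310 = 2463786; 2,463,786 required, 2,464,467 in favor — approved.
B: 4/5 of 12488826 = 9991060.80, rounded up to 9991061; 9,991,061 required, 9,992,193 in favor — approved.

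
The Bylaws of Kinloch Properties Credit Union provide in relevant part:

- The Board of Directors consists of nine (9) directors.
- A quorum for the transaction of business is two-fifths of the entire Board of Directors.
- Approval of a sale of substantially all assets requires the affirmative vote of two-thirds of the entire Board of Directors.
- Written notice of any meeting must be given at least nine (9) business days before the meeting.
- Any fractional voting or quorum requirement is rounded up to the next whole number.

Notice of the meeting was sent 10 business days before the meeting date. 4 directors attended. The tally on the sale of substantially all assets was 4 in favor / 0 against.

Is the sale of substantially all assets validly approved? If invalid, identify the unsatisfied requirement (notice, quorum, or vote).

Notice: 10 business days given; 9 required (10 ≥ 9). Satisfied.
Quorum: 4 present; quorum is 4. Satisfied.
Vote: the sale of substantially all assets requires two-thirds of the entire Board of Directors (9). 2/3 of 9 = 6, so 6 affirmative votes are needed; 4 voted in favor. Not satisfied.

Invalid — vote requirement not satisfied.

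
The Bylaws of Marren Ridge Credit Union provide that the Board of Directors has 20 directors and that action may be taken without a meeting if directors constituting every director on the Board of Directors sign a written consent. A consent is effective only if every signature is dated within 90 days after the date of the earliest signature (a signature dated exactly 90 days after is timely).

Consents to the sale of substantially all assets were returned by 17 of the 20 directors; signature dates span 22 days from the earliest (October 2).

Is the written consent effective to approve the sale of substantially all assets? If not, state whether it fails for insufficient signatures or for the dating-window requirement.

Not effective — insufficient signatures.

Signatures required: all of 20 — unanimous means all 20, so 20 needed; 17 signed. Insufficient.
Dating window: the latest signature is 22 days after the earliest; the limit is 90 days. Within the window.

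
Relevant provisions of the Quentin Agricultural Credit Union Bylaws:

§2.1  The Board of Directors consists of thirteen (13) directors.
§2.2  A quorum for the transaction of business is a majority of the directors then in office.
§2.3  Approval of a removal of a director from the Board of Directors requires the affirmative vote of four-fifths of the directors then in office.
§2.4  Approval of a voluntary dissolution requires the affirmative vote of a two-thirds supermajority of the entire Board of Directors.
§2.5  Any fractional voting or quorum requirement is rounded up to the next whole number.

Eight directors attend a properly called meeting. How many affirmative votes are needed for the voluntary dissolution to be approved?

9

The voluntary dissolution requires two-thirds of the entire Board of Directors (13).
2/3 of 13 = 8.67, rounded up to 9.
(Only 8 can vote, so the voluntary dissolution cannot pass at this meeting, but the required vote is still 9.)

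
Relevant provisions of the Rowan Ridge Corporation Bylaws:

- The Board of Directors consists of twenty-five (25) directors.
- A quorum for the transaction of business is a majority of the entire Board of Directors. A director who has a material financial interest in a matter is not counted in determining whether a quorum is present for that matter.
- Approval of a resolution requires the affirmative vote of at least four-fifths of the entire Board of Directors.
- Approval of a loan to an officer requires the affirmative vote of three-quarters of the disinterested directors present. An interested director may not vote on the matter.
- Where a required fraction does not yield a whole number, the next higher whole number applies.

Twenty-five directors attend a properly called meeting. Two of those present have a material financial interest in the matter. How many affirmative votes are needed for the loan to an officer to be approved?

18

The loan to an officer requires three-fourths of the disinterested directors present (25 − 2 = 23).
3/4 of 23 = 17.25, rounded up to 18.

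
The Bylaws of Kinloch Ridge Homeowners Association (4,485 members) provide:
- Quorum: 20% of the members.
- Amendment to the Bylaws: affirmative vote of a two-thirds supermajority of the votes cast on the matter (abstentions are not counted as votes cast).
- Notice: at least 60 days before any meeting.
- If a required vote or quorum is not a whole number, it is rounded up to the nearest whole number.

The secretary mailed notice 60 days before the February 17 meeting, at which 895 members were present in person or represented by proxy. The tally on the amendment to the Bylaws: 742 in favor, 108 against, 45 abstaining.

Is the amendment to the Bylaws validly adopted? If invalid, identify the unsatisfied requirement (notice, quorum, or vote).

Notice: 60 days given; 60 required. Satisfied.
Quorum: 20% of 4,485 = 897; 895 present. Not satisfied.
Vote: requires two-thirds of the votes cast (895 − 45 abstaining = 850); 2/3 of 850 = 566.67, rounded up to 567, so 567 needed; 742 in favor. Satisfied.

Invalid — quorum requirement not satisfied.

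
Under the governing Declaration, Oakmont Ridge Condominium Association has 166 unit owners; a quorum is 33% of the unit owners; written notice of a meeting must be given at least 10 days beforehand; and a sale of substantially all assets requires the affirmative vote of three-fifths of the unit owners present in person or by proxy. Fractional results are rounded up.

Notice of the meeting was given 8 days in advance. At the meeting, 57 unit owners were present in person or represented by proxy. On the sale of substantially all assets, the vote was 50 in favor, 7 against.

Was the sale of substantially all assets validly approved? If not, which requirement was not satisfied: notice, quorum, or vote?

Notice: 8 days given; 10 required. Not satisfied.
Quorum: 33% of 166 = 54.78, rounded up to 55; 57 present. Satisfied.
Vote: requires three-fifths of those present (57); 3/5 of 57 = 34.20, rounded up to 35, so 35 needed; 50 in favor. Satisfied.

Invalid — notice requirement not satisfied.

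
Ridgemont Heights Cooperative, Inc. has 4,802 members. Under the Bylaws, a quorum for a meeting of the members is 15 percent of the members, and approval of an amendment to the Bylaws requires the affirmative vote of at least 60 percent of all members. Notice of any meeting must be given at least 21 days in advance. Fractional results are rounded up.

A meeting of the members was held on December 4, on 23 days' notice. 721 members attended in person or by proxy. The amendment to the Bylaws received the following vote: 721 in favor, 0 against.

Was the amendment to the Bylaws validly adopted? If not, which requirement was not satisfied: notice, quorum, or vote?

Notice: 23 days given; 21 required. Satisfied.
Quorum: 15% of 4,802 = 720.30, rounded up to 721; 721 present. Satisfied.
Vote: requires three-fifths of all members (4,802); 3/5 of 4802 = 2881.20, rounded up to 2882, so 2,882 needed; 721 in favor. Not satisfied.

Invalid — vote requirement not satisfied.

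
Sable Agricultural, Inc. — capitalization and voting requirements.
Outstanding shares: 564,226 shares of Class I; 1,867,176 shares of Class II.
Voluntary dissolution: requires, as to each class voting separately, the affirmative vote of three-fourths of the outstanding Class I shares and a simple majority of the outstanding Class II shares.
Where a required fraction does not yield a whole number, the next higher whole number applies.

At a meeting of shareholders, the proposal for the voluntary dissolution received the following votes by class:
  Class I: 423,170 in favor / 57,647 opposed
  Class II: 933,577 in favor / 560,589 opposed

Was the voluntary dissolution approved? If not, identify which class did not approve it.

Not approved — the Class II shares did not give the required vote.

Class I: 3/4 of 564226 = 423169.50, rounded up to 423170; 423,170 required, 423,170 in favor — approved.
Class II: a majority of 1867176 is 933589; 933,589 required, 933,577 in favor — not approved.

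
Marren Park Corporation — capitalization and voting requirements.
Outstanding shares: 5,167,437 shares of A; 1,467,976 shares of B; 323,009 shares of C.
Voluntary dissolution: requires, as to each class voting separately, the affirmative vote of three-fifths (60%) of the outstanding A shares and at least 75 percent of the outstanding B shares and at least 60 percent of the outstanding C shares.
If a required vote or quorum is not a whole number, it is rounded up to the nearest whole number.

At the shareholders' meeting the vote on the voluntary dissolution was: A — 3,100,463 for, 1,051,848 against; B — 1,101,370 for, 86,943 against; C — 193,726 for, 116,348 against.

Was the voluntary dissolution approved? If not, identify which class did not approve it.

Not approved — the C shares did not give the required vote.

A: 3/5 of 5167437 = 3100462.20, rounded up to 3100463; 3,100,463 required, 3,100,463 in favor — approved.
B: 3/4 of 1467976 = 1100982; 1,100,982 required, 1,101,370 in favor — approved.
C: 3/5 of 323009 = 193805.40, rounded up to 193806; 193,806 required, 193,726 in favor — not approved.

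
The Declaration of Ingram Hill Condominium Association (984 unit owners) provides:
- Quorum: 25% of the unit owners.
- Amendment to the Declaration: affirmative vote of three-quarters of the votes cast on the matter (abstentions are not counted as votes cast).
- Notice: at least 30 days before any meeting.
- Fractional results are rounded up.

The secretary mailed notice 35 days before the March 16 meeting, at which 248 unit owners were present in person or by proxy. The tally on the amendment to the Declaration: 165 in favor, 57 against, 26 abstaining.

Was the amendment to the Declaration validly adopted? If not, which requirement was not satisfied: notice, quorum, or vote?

Notice: 35 days given; 30 required. Satisfied.
Quorum: 25% of 984 = 246; 248 present. Satisfied.
Vote: requires three-fourths of the votes cast (248 − 26 abstaining = 222); 3/4 of 222 = 166.50, rounded up to 167, so 167 needed; 165 in favor. Not satisfied.

Invalid — vote requirement not satisfied.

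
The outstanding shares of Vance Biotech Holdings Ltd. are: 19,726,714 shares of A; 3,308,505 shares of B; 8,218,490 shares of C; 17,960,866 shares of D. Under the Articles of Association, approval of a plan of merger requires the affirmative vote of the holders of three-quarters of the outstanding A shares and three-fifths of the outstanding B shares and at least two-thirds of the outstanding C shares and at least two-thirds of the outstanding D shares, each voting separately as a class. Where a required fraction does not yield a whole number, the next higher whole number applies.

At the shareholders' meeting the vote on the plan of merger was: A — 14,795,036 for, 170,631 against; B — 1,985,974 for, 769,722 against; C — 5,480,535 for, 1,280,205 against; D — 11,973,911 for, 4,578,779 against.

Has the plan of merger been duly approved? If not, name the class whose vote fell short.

A: 3/4 of 19726714 = 14795035.50, rounded up to 14795036; 14,795,036 required, 14,795,036 in favor — approved.
B: 3/5 of 3308505 = 1985103; 1,985,103 required, 1,985,974 in favor — approved.
C: 2/3 of 8218490 = 5478993.33, rounded up to 5478994; 5,478,994 required, 5,480,535 in favor — approved.
D: 2/3 of 17960866 = 11973910.67, rounded up to 11973911; 11,973,911 required, 11,973,911 in favor — approved.

Approved — every class gave the required vote.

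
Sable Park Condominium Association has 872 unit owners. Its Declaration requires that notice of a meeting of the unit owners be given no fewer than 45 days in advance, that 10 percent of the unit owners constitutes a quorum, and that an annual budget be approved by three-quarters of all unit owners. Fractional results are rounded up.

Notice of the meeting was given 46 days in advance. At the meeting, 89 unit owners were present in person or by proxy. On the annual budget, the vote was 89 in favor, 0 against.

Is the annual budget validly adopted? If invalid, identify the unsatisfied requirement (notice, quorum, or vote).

Invalid — vote requirement not satisfied.

Notice: 46 days given; 45 required. Satisfied.
Quorum: 10% of 872 = 87.20, rounded up to 88; 89 present. Satisfied.
Vote: requires three-fourths of all unit owners (872); 3/4 of 872 = 654, so 654 needed; 89 in favor. Not satisfied.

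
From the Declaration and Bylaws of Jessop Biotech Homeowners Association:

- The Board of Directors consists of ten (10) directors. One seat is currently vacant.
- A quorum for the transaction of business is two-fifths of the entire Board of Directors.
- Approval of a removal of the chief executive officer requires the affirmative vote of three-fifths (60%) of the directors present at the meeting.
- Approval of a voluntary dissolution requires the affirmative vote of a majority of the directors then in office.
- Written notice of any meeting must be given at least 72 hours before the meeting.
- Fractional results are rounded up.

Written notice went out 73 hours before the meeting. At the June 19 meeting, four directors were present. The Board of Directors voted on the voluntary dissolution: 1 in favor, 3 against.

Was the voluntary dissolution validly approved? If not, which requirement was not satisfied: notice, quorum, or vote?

Notice: 73 hours given; 72 required (73 ≥ 72). Satisfied.
Quorum: 4 present; quorum is 4. Satisfied.
Vote: the voluntary dissolution requires a majority of the directors then in office (9). A majority of 9 is 5, so 5 affirmative votes are needed; 1 voted in favor. Not satisfied.

Invalid — vote requirement not satisfied.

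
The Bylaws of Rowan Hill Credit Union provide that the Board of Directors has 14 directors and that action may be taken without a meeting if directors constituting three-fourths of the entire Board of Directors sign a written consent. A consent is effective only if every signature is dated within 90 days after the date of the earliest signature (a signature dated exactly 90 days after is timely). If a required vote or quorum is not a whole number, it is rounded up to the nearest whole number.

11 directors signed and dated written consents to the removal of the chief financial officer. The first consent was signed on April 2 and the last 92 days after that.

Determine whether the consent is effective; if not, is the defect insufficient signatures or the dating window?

Not effective — dating-window requirement not satisfied.

Signatures required: three-fourths of 14 — 3/4 of 14 = 10.50, rounded up to 11, so 11 needed; 11 signed. Sufficient.
Dating window: the latest signature is 92 days after the earliest; the limit is 90 days. Outside the window.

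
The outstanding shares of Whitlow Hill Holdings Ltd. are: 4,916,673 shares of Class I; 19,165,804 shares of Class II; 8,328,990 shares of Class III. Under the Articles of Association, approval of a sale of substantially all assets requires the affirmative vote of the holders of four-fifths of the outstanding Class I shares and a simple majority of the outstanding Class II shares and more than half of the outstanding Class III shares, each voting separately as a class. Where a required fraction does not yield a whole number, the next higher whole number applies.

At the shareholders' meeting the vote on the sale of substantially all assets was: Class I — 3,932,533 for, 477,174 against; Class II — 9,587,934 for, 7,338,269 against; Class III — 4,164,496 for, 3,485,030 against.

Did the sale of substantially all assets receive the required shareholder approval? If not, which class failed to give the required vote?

Not approved — the Class I shares did not give the required vote.

Class I: 4/5 of 4916673 = 3933338.40, rounded up to 3933339; 3,933,339 required, 3,932,533 in favor — not approved.
Class II: a majority of 19165804 is 9582903; 9,582,903 required, 9,587,934 in favor — approved.
Class III: a majority of 8328990 is 4164496; 4,164,496 required, 4,164,496 in favor — approved.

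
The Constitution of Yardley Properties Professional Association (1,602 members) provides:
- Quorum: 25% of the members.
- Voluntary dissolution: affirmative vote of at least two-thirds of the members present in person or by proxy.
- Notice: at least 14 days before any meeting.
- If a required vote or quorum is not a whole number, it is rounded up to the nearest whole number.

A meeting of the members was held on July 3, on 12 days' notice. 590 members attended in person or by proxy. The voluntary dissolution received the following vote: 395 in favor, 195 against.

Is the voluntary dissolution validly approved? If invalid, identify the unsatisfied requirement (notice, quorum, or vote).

Invalid — notice requirement not satisfied.

Notice: 12 days given; 14 required. Not satisfied.
Quorum: 25% of 1,602 = 400.50, rounded up to 401; 590 present. Satisfied.
Vote: requires two-thirds of those present (590); 2/3 of 590 = 393.33, rounded up to 394, so 394 needed; 395 in favor. Satisfied.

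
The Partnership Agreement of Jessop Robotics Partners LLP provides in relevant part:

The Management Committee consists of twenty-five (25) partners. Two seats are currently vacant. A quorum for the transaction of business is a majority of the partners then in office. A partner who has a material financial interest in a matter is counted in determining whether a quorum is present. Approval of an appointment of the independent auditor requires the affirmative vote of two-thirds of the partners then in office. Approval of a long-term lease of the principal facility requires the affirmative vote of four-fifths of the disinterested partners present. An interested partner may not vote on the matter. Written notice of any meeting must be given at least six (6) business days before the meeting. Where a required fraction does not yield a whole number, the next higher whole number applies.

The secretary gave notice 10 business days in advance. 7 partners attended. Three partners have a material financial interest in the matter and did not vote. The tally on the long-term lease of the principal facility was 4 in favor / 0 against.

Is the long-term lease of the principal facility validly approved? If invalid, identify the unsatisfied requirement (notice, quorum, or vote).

Notice: 10 business days given; 6 required (10 ≥ 6). Satisfied.
Quorum: 7 present (interested partners count toward quorum); quorum is 12. Not satisfied.
Vote: the long-term lease of the principal facility requires four-fifths of the disinterested partners present (7 − 3 = 4). 4/5 of 4 = 3.20, rounded up to 4, so 4 affirmative votes are needed; 4 voted in favor. Satisfied. (Moot — without a quorum no business can be validly transacted.)

Invalid — quorum requirement not satisfied.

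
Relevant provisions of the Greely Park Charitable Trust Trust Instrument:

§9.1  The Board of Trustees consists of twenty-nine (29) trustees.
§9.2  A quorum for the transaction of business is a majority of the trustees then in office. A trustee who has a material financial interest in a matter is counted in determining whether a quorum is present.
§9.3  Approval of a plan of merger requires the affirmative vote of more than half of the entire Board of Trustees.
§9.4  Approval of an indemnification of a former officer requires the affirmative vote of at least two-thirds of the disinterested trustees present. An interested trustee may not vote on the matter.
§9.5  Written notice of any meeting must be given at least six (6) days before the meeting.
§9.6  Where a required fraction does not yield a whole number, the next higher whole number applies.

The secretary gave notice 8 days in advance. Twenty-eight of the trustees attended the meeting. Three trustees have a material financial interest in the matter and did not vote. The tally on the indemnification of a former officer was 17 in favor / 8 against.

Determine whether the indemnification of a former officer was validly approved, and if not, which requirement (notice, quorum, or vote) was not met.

Valid — all requirements satisfied.

Notice: 8 days given; 6 required (8 ≥ 6). Satisfied.
Quorum: 28 present (interested trustees count toward quorum); quorum is 15. Satisfied.
Vote: the indemnification of a former officer requires two-thirds of the disinterested trustees present (28 − 3 = 25). 2/3 of 25 = 16.67, rounded up to 17, so 17 affirmative votes are needed; 17 voted in favor. Satisfied.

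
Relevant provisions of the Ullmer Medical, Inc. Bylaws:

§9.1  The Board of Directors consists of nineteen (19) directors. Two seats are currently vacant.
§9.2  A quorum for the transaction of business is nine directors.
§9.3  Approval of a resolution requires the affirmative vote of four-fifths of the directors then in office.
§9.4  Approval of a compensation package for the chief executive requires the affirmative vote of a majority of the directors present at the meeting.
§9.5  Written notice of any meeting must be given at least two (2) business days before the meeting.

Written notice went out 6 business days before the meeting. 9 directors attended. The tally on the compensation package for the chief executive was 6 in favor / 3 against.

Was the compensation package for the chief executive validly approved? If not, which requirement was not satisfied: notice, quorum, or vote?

Valid — all requirements satisfied.

Notice: 6 business days given; 2 required (6 ≥ 2). Satisfied.
Quorum: 9 present; quorum is 9. Satisfied.
Vote: the compensation package for the chief executive requires a majority of the directors present (9). A majority of 9 is 5, so 5 affirmative votes are needed; 6 voted in favor. Satisfied.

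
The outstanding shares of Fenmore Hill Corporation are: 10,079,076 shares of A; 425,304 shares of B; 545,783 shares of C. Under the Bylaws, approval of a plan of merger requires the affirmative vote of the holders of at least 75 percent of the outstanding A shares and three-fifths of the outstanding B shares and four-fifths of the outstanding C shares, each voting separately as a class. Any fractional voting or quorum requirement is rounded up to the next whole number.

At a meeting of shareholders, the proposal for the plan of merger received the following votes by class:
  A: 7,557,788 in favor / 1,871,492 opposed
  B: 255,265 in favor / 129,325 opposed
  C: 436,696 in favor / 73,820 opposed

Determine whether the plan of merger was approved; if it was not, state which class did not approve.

A: 3/4 of 10079076 = 7559307; 7,559,307 required, 7,557,788 in favor — not approved.
B: 3/5 of 425304 = 255182.40, rounded up to 255183; 255,183 required, 255,265 in favor — approved.
C: 4/5 of 545783 = 436626.40, rounded up to 436627; 436,627 required, 436,696 in favor — approved.

Not approved — the A shares did not give the required vote.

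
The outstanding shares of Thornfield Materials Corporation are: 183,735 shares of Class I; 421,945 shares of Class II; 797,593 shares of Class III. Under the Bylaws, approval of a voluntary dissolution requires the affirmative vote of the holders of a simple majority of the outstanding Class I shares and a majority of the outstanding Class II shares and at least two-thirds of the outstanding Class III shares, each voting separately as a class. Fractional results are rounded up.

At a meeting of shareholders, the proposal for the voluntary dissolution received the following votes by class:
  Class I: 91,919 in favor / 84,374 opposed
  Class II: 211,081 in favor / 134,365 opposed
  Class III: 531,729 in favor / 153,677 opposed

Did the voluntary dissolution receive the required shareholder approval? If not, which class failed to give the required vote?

Approved — every class gave the required vote.

Class I: a majority of 183735 is 91868; 91,868 required, 91,919 in favor — approved.
Class II: a majority of 421945 is 210973; 210,973 required, 211,081 in favor — approved.
Class III: 2/3 of 797593 = 531728.67, rounded up to 531729; 531,729 required, 531,729 in favor — approved.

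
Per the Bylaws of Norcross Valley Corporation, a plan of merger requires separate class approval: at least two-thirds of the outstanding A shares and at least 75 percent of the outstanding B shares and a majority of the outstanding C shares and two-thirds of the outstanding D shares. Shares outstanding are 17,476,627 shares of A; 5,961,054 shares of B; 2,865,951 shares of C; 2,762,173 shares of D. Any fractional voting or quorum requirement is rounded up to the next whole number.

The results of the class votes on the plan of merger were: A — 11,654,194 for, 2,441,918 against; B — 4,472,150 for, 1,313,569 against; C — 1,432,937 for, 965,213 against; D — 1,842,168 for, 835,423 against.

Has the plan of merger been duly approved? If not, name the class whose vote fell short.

Not approved — the C shares did not give the required vote.

A: 2/3 of 17476627 = 11651084.67, rounded up to 11651085; 11,651,085 required, 11,654,194 in favor — approved.
B: 3/4 of 5961054 = 4470790.50, rounded up to 4470791; 4,470,791 required, 4,472,150 in favor — approved.
C: a majority of 2865951 is 1432976; 1,432,976 required, 1,432,937 in favor — not approved.
D: 2/3 of 2762173 = 1841448.67, rounded up to 1841449; 1,841,449 required, 1,842,168 in favor — approved.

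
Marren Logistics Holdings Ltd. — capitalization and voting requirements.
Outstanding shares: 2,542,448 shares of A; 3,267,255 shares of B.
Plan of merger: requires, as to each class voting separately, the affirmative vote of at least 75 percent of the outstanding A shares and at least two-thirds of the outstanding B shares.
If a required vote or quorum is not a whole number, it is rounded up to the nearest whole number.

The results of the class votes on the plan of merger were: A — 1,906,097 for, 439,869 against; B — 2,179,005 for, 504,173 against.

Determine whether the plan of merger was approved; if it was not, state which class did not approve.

Not approved — the A shares did not give the required vote.

A: 3/4 of 2542448 = 1906836; 1,906,836 required, 1,906,097 in favor — not approved.
B: 2/3 of 3267255 = 2178170; 2,178,170 required, 2,179,005 in favor — approved.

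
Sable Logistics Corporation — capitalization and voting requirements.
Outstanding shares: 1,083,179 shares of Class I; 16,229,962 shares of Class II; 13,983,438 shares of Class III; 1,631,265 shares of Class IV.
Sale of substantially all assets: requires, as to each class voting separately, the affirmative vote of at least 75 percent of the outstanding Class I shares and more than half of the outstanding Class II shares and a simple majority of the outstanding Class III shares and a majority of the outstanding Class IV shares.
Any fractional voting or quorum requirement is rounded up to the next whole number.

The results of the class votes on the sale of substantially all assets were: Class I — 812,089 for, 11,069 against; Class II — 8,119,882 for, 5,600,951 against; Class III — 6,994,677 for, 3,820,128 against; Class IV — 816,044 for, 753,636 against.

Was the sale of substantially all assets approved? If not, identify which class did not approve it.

Not approved — the Class I shares did not give the required vote.

Class I: 3/4 of 1083179 = 812384.25, rounded up to 812385; 812,385 required, 812,089 in favor — not approved.
Class II: a majority of 16229962 is 8114982; 8,114,982 required, 8,119,882 in favor — approved.
Class III: a majority of 13983438 is 6991720; 6,991,720 required, 6,994,677 in favor — approved.
Class IV: a majority of 1631265 is 815633; 815,633 required, 816,044 in favor — approved.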